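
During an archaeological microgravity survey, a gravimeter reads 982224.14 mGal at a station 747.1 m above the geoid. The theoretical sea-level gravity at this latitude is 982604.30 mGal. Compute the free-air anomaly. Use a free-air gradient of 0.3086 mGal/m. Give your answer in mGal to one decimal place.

-149.6

Free-air correction = 0.3086 × 747.1 = 230.56 mGal
Free-air anomaly = 982224.14 − 982604.30 + (230.56) = -149.60 mGal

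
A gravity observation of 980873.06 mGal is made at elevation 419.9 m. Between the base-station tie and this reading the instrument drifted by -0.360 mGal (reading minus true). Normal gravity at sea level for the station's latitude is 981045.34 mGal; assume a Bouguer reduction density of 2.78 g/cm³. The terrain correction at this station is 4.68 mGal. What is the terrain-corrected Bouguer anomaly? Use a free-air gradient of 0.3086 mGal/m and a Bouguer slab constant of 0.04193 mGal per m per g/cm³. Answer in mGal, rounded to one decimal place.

Drift-corrected reading = 980873.06 − (-0.360) = 980873.420 mGal
Free-air correction = 0.3086 × 419.9 = 129.58 mGal
Free-air anomaly = 980873.420 − 981045.34 + (129.58) = -42.340 mGal
Bouguer slab correction = 0.04193 × 2.78 × 419.9 = 48.95 mGal
Simple Bouguer anomaly = -42.340 − (48.95) = -91.290 mGal
Complete Bouguer anomaly = -91.290 + 4.68 = -86.610 mGal

-86.6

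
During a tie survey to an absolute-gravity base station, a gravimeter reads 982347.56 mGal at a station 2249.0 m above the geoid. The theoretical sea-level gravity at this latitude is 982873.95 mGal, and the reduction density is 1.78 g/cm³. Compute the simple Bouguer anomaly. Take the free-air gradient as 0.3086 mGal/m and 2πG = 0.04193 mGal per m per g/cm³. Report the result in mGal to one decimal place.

Free-air correction = 0.3086 × 2249.0 = 694.04 mGal
Free-air anomaly = 982347.56 − 982873.95 + (694.04) = 167.65 mGal
Bouguer slab correction = 0.04193 × 1.78 × 2249.0 = 167.86 mGal
Simple Bouguer anomaly = 167.65 − (167.86) = -0.21 mGal

-0.2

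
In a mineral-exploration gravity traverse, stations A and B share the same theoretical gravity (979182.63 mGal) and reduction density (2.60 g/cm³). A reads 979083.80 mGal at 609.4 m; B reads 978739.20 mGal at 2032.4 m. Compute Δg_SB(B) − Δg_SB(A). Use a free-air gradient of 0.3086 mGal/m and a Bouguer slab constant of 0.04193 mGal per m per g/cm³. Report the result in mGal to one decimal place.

Δg_SB(A) = 979083.80 − 979182.63 + 0.3086×609.4 − 0.04193×2.60×609.4 = 22.80 mGal
Δg_SB(B) = 978739.20 − 979182.63 + 0.3086×2032.4 − 0.04193×2.60×2032.4 = -37.80 mGal
Difference = -37.80 − (22.80) = -60.60 mGal

-60.6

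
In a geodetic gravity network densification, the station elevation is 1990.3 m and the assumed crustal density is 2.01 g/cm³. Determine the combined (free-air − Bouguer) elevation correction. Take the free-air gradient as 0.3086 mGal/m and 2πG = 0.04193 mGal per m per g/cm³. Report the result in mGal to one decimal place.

Combined gradient = 0.3086 − 0.04193 × 2.01 = 0.2243207 mGal/m
Combined elevation correction = 0.2243207 × 1990.3 = 446.5 mGal

446.5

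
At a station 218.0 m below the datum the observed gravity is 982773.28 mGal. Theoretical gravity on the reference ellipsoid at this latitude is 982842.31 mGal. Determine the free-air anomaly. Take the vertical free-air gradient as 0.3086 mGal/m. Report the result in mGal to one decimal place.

Free-air correction = 0.3086 × -218.0 = -67.27 mGal
Free-air anomaly = 982773.28 − 982842.31 + (-67.27) = -136.30 mGal

-136.3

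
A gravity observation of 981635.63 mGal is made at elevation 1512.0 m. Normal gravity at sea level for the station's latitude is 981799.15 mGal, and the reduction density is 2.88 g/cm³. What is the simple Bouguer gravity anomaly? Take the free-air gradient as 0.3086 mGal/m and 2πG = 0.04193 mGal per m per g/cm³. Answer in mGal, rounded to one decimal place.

120.5

Free-air correction = 0.3086 × 1512.0 = 466.60 mGal
Free-air anomaly = 981635.63 − 981799.15 + (466.60) = 303.08 mGal
Bouguer slab correction = 0.04193 × 2.88 × 1512.0 = 182.59 mGal
Simple Bouguer anomaly = 303.08 − (182.59) = 120.49 mGal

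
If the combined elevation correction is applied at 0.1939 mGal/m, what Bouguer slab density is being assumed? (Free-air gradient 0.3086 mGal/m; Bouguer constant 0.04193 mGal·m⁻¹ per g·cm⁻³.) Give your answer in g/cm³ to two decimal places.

0.1939 = 0.3086 − 0.04193 × ρ
ρ = (0.3086 − 0.1939) / 0.04193 = 2.74 g/cm³

2.74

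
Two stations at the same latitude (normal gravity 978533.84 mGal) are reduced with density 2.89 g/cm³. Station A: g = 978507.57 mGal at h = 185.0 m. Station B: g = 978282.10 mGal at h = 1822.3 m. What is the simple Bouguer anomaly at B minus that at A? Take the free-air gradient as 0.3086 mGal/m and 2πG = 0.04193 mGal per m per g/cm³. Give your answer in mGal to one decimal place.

Δg_SB(A) = 978507.57 − 978533.84 + 0.3086×185.0 − 0.04193×2.89×185.0 = 8.40 mGal
Δg_SB(B) = 978282.10 − 978533.84 + 0.3086×1822.3 − 0.04193×2.89×1822.3 = 89.80 mGal
Difference = 89.80 − (8.40) = 81.40 mGal

81.4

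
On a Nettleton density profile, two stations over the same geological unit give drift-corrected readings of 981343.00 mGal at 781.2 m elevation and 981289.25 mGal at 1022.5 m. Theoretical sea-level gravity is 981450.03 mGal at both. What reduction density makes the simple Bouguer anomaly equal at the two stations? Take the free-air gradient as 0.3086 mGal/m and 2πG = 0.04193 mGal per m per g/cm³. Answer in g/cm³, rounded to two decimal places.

Δg_obs = 981289.25 − 981343.00 = -53.75 mGal over Δh = 1022.5 − 781.2 = 241.3 m
Equal Bouguer anomalies ⇒ Δg_obs + (0.3086 − 0.04193ρ)·Δh = 0
0.3086 − 0.04193ρ = −Δg_obs/Δh = 0.22275
ρ = (0.3086 − 0.22275) / 0.04193 = 2.05 g/cm³

2.05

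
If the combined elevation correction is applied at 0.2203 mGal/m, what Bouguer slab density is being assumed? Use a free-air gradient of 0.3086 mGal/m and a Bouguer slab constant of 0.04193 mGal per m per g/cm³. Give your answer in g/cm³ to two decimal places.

0.2203 = 0.3086 − 0.04193 × ρ
ρ = (0.3086 − 0.2203) / 0.04193 = 2.11 g/cm³

2.11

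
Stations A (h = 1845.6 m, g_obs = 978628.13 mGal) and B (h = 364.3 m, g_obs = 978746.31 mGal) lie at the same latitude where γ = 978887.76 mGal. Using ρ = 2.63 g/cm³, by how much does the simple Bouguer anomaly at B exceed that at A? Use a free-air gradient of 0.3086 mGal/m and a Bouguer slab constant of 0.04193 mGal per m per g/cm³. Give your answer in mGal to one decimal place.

Δg_SB(A) = 978628.13 − 978887.76 + 0.3086×1845.6 − 0.04193×2.63×1845.6 = 106.40 mGal
Δg_SB(B) = 978746.31 − 978887.76 + 0.3086×364.3 − 0.04193×2.63×364.3 = -69.20 mGal
Difference = -69.20 − (106.40) = -175.60 mGal

-175.6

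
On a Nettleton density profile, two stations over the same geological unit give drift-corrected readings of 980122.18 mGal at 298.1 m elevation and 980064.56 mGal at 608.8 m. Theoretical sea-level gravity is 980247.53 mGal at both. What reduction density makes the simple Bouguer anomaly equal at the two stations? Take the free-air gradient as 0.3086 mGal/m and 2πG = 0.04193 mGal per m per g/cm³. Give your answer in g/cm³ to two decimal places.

Δg_obs = 980064.56 − 980122.18 = -57.62 mGal over Δh = 608.8 − 298.1 = 310.7 m
Equal Bouguer anomalies ⇒ Δg_obs + (0.3086 − 0.04193ρ)·Δh = 0
0.3086 − 0.04193ρ = −Δg_obs/Δh = 0.18545
ρ = (0.3086 − 0.18545) / 0.04193 = 2.94 g/cm³

2.94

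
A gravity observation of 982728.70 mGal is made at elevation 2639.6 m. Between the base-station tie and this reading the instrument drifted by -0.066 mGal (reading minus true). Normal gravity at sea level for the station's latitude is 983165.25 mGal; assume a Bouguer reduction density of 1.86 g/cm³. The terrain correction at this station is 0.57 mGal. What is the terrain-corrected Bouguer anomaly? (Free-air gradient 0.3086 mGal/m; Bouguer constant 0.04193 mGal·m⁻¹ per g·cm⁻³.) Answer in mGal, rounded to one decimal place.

Drift-corrected reading = 982728.70 − (-0.066) = 982728.766 mGal
Free-air correction = 0.3086 × 2639.6 = 814.58 mGal
Free-air anomaly = 982728.766 − 983165.25 + (814.58) = 378.096 mGal
Bouguer slab correction = 0.04193 × 1.86 × 2639.6 = 205.86 mGal
Simple Bouguer anomaly = 378.096 − (205.86) = 172.236 mGal
Complete Bouguer anomaly = 172.236 + 0.57 = 172.806 mGal

172.8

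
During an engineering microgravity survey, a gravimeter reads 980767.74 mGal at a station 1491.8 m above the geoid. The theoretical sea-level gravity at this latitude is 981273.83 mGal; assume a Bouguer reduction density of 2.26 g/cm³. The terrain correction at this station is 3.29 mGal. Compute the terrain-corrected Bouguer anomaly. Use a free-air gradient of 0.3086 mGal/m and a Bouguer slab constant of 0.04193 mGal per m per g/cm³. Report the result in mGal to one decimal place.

-183.8

Free-air correction = 0.3086 × 1491.8 = 460.37 mGal
Free-air anomaly = 980767.74 − 981273.83 + (460.37) = -45.72 mGal
Bouguer slab correction = 0.04193 × 2.26 × 1491.8 = 141.37 mGal
Simple Bouguer anomaly = -45.72 − (141.37) = -187.09 mGal
Complete Bouguer anomaly = -187.09 + 3.29 = -183.80 mGal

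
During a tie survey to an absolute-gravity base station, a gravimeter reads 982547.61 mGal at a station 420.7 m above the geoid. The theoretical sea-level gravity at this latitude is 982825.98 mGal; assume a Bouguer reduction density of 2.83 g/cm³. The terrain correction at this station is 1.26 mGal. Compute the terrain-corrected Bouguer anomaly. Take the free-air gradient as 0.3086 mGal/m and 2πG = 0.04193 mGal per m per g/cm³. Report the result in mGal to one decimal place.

-197.2

Free-air correction = 0.3086 × 420.7 = 129.83 mGal
Free-air anomaly = 982547.61 − 982825.98 + (129.83) = -148.54 mGal
Bouguer slab correction = 0.04193 × 2.83 × 420.7 = 49.92 mGal
Simple Bouguer anomaly = -148.54 − (49.92) = -198.46 mGal
Complete Bouguer anomaly = -198.46 + 1.26 = -197.20 mGal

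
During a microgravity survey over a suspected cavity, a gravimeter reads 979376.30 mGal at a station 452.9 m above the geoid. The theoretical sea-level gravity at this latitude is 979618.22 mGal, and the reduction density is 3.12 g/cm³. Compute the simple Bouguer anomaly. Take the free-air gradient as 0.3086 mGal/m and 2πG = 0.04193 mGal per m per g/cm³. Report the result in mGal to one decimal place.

-161.4

Free-air correction = 0.3086 × 452.9 = 139.76 mGal
Free-air anomaly = 979376.30 − 979618.22 + (139.76) = -102.16 mGal
Bouguer slab correction = 0.04193 × 3.12 × 452.9 = 59.25 mGal
Simple Bouguer anomaly = -102.16 − (59.25) = -161.41 mGal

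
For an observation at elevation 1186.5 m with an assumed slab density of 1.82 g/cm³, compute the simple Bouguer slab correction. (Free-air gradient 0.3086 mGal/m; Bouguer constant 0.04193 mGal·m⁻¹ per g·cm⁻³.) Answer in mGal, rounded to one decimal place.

Bouguer slab correction = 0.04193 × 1.82 × 1186.5 = 90.5 mGal

90.5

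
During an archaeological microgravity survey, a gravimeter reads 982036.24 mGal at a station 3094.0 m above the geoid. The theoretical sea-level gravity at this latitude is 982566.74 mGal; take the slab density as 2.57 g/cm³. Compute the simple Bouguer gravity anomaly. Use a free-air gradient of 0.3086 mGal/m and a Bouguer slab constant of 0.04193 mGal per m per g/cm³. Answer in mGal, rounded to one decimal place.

90.9

Free-air correction = 0.3086 × 3094.0 = 954.81 mGal
Free-air anomaly = 982036.24 − 982566.74 + (954.81) = 424.31 mGal
Bouguer slab correction = 0.04193 × 2.57 × 3094.0 = 333.41 mGal
Simple Bouguer anomaly = 424.31 − (333.41) = 90.90 mGal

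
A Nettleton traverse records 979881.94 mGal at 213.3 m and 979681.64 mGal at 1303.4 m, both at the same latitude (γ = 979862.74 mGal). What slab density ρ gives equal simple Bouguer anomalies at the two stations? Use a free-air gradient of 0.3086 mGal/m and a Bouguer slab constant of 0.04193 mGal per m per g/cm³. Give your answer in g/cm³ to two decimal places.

2.98

Δg_obs = 979681.64 − 979881.94 = -200.30 mGal over Δh = 1303.4 − 213.3 = 1090.1 m
Equal Bouguer anomalies ⇒ Δg_obs + (0.3086 − 0.04193ρ)·Δh = 0
0.3086 − 0.04193ρ = −Δg_obs/Δh = 0.18374
ρ = (0.3086 − 0.18374) / 0.04193 = 2.98 g/cm³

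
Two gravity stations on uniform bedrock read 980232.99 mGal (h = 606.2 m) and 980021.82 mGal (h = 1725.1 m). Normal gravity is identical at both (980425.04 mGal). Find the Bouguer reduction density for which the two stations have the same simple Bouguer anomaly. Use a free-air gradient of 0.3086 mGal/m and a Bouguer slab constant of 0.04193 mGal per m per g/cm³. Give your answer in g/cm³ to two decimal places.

2.86

Δg_obs = 980021.82 − 980232.99 = -211.17 mGal over Δh = 1725.1 − 606.2 = 1118.9 m
Equal Bouguer anomalies ⇒ Δg_obs + (0.3086 − 0.04193ρ)·Δh = 0
0.3086 − 0.04193ρ = −Δg_obs/Δh = 0.18873
ρ = (0.3086 − 0.18873) / 0.04193 = 2.86 g/cm³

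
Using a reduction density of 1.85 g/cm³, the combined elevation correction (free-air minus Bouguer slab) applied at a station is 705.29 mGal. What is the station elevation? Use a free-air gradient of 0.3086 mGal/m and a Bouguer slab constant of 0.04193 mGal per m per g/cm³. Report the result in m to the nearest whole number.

Combined gradient = 0.3086 − 0.04193 × 1.85 = 0.2310295 mGal/m
h = 705.29 / 0.2310295 = 3052.81 m

3053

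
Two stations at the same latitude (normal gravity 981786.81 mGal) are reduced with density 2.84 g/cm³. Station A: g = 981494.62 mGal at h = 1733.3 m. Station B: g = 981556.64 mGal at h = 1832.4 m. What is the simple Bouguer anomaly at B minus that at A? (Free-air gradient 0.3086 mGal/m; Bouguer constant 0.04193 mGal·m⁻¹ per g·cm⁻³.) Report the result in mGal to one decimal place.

Δg_SB(A) = 981494.62 − 981786.81 + 0.3086×1733.3 − 0.04193×2.84×1733.3 = 36.30 mGal
Δg_SB(B) = 981556.64 − 981786.81 + 0.3086×1832.4 − 0.04193×2.84×1832.4 = 117.10 mGal
Difference = 117.10 − (36.30) = 80.80 mGal

80.8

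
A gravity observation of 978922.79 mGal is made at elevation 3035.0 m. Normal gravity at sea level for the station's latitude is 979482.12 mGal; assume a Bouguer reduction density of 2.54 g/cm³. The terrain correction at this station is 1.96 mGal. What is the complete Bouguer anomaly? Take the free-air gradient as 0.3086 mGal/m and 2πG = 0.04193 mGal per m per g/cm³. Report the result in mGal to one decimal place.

Free-air correction = 0.3086 × 3035.0 = 936.60 mGal
Free-air anomaly = 978922.79 − 979482.12 + (936.60) = 377.27 mGal
Bouguer slab correction = 0.04193 × 2.54 × 3035.0 = 323.23 mGal
Simple Bouguer anomaly = 377.27 − (323.23) = 54.04 mGal
Complete Bouguer anomaly = 54.04 + 1.96 = 56.00 mGal

56.0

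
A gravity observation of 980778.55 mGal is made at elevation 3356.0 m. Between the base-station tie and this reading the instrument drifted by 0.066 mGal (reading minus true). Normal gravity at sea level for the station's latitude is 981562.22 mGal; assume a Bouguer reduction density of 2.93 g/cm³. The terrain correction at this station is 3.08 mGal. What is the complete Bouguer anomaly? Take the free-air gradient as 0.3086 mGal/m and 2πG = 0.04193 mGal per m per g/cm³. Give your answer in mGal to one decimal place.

Drift-corrected reading = 980778.55 − (0.066) = 980778.484 mGal
Free-air correction = 0.3086 × 3356.0 = 1035.66 mGal
Free-air anomaly = 980778.484 − 981562.22 + (1035.66) = 251.924 mGal
Bouguer slab correction = 0.04193 × 2.93 × 3356.0 = 412.30 mGal
Simple Bouguer anomaly = 251.924 − (412.30) = -160.376 mGal
Complete Bouguer anomaly = -160.376 + 3.08 = -157.296 mGal

-157.3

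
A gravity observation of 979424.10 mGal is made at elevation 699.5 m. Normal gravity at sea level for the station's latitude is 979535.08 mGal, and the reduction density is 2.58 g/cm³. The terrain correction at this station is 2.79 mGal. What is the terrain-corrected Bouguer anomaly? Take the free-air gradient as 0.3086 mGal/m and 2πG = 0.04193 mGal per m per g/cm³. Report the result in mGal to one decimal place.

32.0

Free-air correction = 0.3086 × 699.5 = 215.87 mGal
Free-air anomaly = 979424.10 − 979535.08 + (215.87) = 104.89 mGal
Bouguer slab correction = 0.04193 × 2.58 × 699.5 = 75.67 mGal
Simple Bouguer anomaly = 104.89 − (75.67) = 29.22 mGal
Complete Bouguer anomaly = 29.22 + 2.79 = 32.01 mGal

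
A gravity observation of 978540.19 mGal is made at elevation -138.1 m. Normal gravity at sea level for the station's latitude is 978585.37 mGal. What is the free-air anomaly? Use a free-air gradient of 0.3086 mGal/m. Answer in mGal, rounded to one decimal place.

Free-air correction = 0.3086 × -138.1 = -42.62 mGal
Free-air anomaly = 978540.19 − 978585.37 + (-42.62) = -87.80 mGal

-87.8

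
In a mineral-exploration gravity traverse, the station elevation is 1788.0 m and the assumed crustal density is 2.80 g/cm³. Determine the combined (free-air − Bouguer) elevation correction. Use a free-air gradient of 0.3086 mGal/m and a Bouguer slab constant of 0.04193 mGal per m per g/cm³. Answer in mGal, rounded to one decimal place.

Combined gradient = 0.3086 − 0.04193 × 2.80 = 0.1911960 mGal/m
Combined elevation correction = 0.1911960 × 1788.0 = 341.9 mGal

341.9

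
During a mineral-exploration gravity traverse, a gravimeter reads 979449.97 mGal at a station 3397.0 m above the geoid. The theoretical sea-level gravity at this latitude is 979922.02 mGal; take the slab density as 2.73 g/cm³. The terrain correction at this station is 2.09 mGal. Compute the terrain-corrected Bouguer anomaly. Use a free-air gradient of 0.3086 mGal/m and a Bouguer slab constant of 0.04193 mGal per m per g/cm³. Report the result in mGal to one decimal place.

Free-air correction = 0.3086 × 3397.0 = 1048.31 mGal
Free-air anomaly = 979449.97 − 979922.02 + (1048.31) = 576.26 mGal
Bouguer slab correction = 0.04193 × 2.73 × 3397.0 = 388.85 mGal
Simple Bouguer anomaly = 576.26 − (388.85) = 187.41 mGal
Complete Bouguer anomaly = 187.41 + 2.09 = 189.50 mGal

189.5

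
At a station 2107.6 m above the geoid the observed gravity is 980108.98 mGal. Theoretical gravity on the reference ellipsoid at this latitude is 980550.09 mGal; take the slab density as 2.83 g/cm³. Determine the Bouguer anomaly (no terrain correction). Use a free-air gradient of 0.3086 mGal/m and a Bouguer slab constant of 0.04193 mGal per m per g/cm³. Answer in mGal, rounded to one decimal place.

-40.8

Free-air correction = 0.3086 × 2107.6 = 650.41 mGal
Free-air anomaly = 980108.98 − 980550.09 + (650.41) = 209.30 mGal
Bouguer slab correction = 0.04193 × 2.83 × 2107.6 = 250.09 mGal
Simple Bouguer anomaly = 209.30 − (250.09) = -40.79 mGal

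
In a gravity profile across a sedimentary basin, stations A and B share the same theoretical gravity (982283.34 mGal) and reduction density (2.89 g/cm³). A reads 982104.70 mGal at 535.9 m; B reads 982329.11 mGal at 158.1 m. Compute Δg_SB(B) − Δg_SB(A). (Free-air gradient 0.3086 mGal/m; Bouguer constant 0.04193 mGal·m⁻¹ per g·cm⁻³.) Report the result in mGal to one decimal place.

Δg_SB(A) = 982104.70 − 982283.34 + 0.3086×535.9 − 0.04193×2.89×535.9 = -78.20 mGal
Δg_SB(B) = 982329.11 − 982283.34 + 0.3086×158.1 − 0.04193×2.89×158.1 = 75.40 mGal
Difference = 75.40 − (-78.20) = 153.60 mGal

153.6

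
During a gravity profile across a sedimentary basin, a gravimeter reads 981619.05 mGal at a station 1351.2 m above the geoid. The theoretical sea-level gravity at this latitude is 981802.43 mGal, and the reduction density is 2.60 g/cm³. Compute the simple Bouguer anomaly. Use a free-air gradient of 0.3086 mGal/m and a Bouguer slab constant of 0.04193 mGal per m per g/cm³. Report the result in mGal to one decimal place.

86.3

Free-air correction = 0.3086 × 1351.2 = 416.98 mGal
Free-air anomaly = 981619.05 − 981802.43 + (416.98) = 233.60 mGal
Bouguer slab correction = 0.04193 × 2.60 × 1351.2 = 147.31 mGal
Simple Bouguer anomaly = 233.60 − (147.31) = 86.29 mGal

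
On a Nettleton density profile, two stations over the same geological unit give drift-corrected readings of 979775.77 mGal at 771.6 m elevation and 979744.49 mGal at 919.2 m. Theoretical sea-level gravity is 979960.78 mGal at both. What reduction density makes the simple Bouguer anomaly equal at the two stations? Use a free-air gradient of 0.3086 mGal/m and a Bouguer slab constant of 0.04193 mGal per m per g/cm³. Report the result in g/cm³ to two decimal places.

2.31

Δg_obs = 979744.49 − 979775.77 = -31.28 mGal over Δh = 919.2 − 771.6 = 147.6 m
Equal Bouguer anomalies ⇒ Δg_obs + (0.3086 − 0.04193ρ)·Δh = 0
0.3086 − 0.04193ρ = −Δg_obs/Δh = 0.21192
ρ = (0.3086 − 0.21192) / 0.04193 = 2.31 g/cm³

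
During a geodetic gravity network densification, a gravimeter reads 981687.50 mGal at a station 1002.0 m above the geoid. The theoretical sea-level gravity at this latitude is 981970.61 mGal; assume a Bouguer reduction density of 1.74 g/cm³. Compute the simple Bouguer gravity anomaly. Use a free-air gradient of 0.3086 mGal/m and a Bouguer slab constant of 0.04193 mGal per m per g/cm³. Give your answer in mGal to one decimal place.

Free-air correction = 0.3086 × 1002.0 = 309.22 mGal
Free-air anomaly = 981687.50 − 981970.61 + (309.22) = 26.11 mGal
Bouguer slab correction = 0.04193 × 1.74 × 1002.0 = 73.10 mGal
Simple Bouguer anomaly = 26.11 − (73.10) = -46.99 mGal

-47.0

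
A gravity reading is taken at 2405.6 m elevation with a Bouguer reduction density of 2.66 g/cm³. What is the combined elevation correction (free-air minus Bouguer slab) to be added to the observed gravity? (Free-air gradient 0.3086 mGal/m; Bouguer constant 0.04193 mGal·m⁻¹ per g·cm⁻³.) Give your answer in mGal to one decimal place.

Combined gradient = 0.3086 − 0.04193 × 2.66 = 0.1970662 mGal/m
Combined elevation correction = 0.1970662 × 2405.6 = 474.1 mGal

474.1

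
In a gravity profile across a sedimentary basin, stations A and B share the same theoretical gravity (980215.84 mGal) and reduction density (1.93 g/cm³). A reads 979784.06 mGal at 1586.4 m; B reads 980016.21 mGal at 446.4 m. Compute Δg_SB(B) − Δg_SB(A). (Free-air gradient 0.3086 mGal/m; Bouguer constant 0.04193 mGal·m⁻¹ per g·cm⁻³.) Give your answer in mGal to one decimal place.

-27.4

Δg_SB(A) = 979784.06 − 980215.84 + 0.3086×1586.4 − 0.04193×1.93×1586.4 = -70.60 mGal
Δg_SB(B) = 980016.21 − 980215.84 + 0.3086×446.4 − 0.04193×1.93×446.4 = -98.00 mGal
Difference = -98.00 − (-70.60) = -27.40 mGal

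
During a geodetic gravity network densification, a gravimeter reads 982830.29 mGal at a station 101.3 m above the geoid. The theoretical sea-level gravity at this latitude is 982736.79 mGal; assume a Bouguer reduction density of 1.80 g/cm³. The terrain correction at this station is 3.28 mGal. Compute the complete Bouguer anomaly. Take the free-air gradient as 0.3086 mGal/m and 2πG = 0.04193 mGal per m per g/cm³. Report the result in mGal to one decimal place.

Free-air correction = 0.3086 × 101.3 = 31.26 mGal
Free-air anomaly = 982830.29 − 982736.79 + (31.26) = 124.76 mGal
Bouguer slab correction = 0.04193 × 1.80 × 101.3 = 7.65 mGal
Simple Bouguer anomaly = 124.76 − (7.65) = 117.11 mGal
Complete Bouguer anomaly = 117.11 + 3.28 = 120.39 mGal

120.4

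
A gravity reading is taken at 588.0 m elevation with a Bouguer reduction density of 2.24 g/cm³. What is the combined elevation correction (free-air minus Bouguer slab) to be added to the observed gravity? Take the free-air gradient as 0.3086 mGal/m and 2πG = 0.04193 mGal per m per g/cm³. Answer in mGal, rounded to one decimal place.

126.2

Combined gradient = 0.3086 − 0.04193 × 2.24 = 0.2146768 mGal/m
Combined elevation correction = 0.2146768 × 588.0 = 126.2 mGal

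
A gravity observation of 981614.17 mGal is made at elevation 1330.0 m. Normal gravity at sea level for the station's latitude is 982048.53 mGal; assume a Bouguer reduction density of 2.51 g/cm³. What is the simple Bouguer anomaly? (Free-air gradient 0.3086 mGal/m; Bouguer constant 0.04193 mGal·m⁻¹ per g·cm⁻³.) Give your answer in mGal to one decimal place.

Free-air correction = 0.3086 × 1330.0 = 410.44 mGal
Free-air anomaly = 981614.17 − 982048.53 + (410.44) = -23.92 mGal
Bouguer slab correction = 0.04193 × 2.51 × 1330.0 = 139.97 mGal
Simple Bouguer anomaly = -23.92 − (139.97) = -163.89 mGal

-163.9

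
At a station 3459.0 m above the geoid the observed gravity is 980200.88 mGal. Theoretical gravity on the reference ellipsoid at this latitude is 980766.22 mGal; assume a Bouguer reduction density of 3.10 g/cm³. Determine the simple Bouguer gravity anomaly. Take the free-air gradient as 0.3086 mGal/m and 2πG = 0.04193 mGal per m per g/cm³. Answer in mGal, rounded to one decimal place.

Free-air correction = 0.3086 × 3459.0 = 1067.45 mGal
Free-air anomaly = 980200.88 − 980766.22 + (1067.45) = 502.11 mGal
Bouguer slab correction = 0.04193 × 3.10 × 3459.0 = 449.61 mGal
Simple Bouguer anomaly = 502.11 − (449.61) = 52.50 mGal

52.5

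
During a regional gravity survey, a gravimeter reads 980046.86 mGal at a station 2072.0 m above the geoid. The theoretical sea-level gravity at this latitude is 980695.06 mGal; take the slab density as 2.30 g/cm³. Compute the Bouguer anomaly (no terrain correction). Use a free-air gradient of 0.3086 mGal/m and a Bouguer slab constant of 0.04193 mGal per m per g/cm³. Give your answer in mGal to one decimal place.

Free-air correction = 0.3086 × 2072.0 = 639.42 mGal
Free-air anomaly = 980046.86 − 980695.06 + (639.42) = -8.78 mGal
Bouguer slab correction = 0.04193 × 2.30 × 2072.0 = 199.82 mGal
Simple Bouguer anomaly = -8.78 − (199.82) = -208.60 mGal

-208.6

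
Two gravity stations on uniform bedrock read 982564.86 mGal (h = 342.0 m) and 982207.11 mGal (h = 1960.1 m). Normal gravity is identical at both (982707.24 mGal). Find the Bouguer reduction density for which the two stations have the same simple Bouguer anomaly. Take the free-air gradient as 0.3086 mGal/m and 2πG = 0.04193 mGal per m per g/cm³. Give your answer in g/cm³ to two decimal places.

Δg_obs = 982207.11 − 982564.86 = -357.75 mGal over Δh = 1960.1 − 342.0 = 1618.1 m
Equal Bouguer anomalies ⇒ Δg_obs + (0.3086 − 0.04193ρ)·Δh = 0
0.3086 − 0.04193ρ = −Δg_obs/Δh = 0.22109
ρ = (0.3086 − 0.22109) / 0.04193 = 2.09 g/cm³

2.09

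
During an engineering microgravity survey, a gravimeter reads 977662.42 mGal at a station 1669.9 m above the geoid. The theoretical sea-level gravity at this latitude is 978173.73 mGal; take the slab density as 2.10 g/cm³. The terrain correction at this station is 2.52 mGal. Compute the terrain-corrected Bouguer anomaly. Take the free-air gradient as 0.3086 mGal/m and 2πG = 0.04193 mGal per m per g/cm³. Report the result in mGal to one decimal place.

-140.5

Free-air correction = 0.3086 × 1669.9 = 515.33 mGal
Free-air anomaly = 977662.42 − 978173.73 + (515.33) = 4.02 mGal
Bouguer slab correction = 0.04193 × 2.10 × 1669.9 = 147.04 mGal
Simple Bouguer anomaly = 4.02 − (147.04) = -143.02 mGal
Complete Bouguer anomaly = -143.02 + 2.52 = -140.50 mGal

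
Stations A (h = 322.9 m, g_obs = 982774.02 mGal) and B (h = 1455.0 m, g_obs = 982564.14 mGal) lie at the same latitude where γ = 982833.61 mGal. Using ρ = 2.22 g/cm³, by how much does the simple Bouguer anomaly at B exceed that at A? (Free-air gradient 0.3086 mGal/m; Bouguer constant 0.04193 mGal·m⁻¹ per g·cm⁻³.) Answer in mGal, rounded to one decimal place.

34.1

Δg_SB(A) = 982774.02 − 982833.61 + 0.3086×322.9 − 0.04193×2.22×322.9 = 10.00 mGal
Δg_SB(B) = 982564.14 − 982833.61 + 0.3086×1455.0 − 0.04193×2.22×1455.0 = 44.10 mGal
Difference = 44.10 − (10.00) = 34.10 mGal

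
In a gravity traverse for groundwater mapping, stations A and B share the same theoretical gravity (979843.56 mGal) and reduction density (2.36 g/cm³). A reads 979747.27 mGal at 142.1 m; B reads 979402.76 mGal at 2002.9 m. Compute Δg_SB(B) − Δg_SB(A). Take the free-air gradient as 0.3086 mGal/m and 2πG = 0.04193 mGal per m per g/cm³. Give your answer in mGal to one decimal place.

Δg_SB(A) = 979747.27 − 979843.56 + 0.3086×142.1 − 0.04193×2.36×142.1 = -66.50 mGal
Δg_SB(B) = 979402.76 − 979843.56 + 0.3086×2002.9 − 0.04193×2.36×2002.9 = -20.90 mGal
Difference = -20.90 − (-66.50) = 45.60 mGal

45.6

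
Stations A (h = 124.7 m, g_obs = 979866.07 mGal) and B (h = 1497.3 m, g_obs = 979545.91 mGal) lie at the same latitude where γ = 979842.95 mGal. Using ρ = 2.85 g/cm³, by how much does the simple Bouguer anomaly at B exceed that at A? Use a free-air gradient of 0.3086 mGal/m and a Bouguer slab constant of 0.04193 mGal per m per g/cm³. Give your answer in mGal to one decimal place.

-60.6

Δg_SB(A) = 979866.07 − 979842.95 + 0.3086×124.7 − 0.04193×2.85×124.7 = 46.70 mGal
Δg_SB(B) = 979545.91 − 979842.95 + 0.3086×1497.3 − 0.04193×2.85×1497.3 = -13.90 mGal
Difference = -13.90 − (46.70) = -60.60 mGal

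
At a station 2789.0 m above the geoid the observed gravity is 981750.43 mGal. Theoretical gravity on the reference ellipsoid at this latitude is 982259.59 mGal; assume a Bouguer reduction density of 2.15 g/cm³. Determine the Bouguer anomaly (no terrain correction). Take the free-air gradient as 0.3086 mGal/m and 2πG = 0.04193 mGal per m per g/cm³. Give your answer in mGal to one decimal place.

100.1

Free-air correction = 0.3086 × 2789.0 = 860.69 mGal
Free-air anomaly = 981750.43 − 982259.59 + (860.69) = 351.53 mGal
Bouguer slab correction = 0.04193 × 2.15 × 2789.0 = 251.43 mGal
Simple Bouguer anomaly = 351.53 − (251.43) = 100.10 mGal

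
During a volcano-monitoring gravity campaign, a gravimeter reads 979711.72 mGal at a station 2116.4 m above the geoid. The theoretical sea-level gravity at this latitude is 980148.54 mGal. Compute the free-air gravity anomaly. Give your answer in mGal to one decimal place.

216.3

Free-air correction = 0.3086 × 2116.4 = 653.12 mGal
Free-air anomaly = 979711.72 − 980148.54 + (653.12) = 216.30 mGal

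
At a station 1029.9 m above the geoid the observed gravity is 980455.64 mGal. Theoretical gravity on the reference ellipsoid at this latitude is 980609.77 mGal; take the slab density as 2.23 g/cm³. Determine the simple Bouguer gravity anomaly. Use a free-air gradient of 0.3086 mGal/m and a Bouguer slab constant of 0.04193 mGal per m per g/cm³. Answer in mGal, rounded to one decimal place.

67.4

Free-air correction = 0.3086 × 1029.9 = 317.83 mGal
Free-air anomaly = 980455.64 − 980609.77 + (317.83) = 163.70 mGal
Bouguer slab correction = 0.04193 × 2.23 × 1029.9 = 96.30 mGal
Simple Bouguer anomaly = 163.70 − (96.30) = 67.40 mGal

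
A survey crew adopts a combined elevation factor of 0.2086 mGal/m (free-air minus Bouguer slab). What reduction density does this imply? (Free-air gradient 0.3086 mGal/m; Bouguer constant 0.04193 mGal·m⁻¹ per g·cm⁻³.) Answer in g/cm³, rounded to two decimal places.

0.2086 = 0.3086 − 0.04193 × ρ
ρ = (0.3086 − 0.2086) / 0.04193 = 2.38 g/cm³

2.38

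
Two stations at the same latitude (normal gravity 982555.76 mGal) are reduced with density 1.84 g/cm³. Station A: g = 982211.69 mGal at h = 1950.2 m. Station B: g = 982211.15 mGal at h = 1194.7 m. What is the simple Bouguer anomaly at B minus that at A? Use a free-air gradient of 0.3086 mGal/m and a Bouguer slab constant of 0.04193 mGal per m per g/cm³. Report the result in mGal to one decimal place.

-175.4

Δg_SB(A) = 982211.69 − 982555.76 + 0.3086×1950.2 − 0.04193×1.84×1950.2 = 107.30 mGal
Δg_SB(B) = 982211.15 − 982555.76 + 0.3086×1194.7 − 0.04193×1.84×1194.7 = -68.10 mGal
Difference = -68.10 − (107.30) = -175.40 mGal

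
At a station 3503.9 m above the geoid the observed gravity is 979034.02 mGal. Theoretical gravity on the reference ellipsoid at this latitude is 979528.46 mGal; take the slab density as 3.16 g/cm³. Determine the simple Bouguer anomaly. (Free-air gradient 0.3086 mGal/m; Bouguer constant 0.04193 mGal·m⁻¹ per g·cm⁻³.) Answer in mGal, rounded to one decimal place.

Free-air correction = 0.3086 × 3503.9 = 1081.30 mGal
Free-air anomaly = 979034.02 − 979528.46 + (1081.30) = 586.86 mGal
Bouguer slab correction = 0.04193 × 3.16 × 3503.9 = 464.26 mGal
Simple Bouguer anomaly = 586.86 − (464.26) = 122.60 mGal

122.6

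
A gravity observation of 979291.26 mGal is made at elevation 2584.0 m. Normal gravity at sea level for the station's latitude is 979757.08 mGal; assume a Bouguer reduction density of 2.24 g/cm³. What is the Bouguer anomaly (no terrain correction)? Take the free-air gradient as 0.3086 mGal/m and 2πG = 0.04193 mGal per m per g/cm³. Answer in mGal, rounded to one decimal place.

Free-air correction = 0.3086 × 2584.0 = 797.42 mGal
Free-air anomaly = 979291.26 − 979757.08 + (797.42) = 331.60 mGal
Bouguer slab correction = 0.04193 × 2.24 × 2584.0 = 242.70 mGal
Simple Bouguer anomaly = 331.60 − (242.70) = 88.90 mGal

88.9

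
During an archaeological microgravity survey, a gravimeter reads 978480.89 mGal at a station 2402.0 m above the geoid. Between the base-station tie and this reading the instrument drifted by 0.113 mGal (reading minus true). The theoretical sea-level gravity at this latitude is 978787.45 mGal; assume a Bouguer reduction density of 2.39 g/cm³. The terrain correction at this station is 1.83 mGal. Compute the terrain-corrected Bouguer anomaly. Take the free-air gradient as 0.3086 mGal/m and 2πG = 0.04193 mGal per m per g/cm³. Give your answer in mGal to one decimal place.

195.7

Drift-corrected reading = 978480.89 − (0.113) = 978480.777 mGal
Free-air correction = 0.3086 × 2402.0 = 741.26 mGal
Free-air anomaly = 978480.777 − 978787.45 + (741.26) = 434.587 mGal
Bouguer slab correction = 0.04193 × 2.39 × 2402.0 = 240.71 mGal
Simple Bouguer anomaly = 434.587 − (240.71) = 193.877 mGal
Complete Bouguer anomaly = 193.877 + 1.83 = 195.707 mGal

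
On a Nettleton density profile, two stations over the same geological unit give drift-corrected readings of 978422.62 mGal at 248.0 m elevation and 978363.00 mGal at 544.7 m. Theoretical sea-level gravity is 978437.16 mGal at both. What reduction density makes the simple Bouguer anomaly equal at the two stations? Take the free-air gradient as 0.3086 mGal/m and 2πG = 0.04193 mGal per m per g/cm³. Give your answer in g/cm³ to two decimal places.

Δg_obs = 978363.00 − 978422.62 = -59.62 mGal over Δh = 544.7 − 248.0 = 296.7 m
Equal Bouguer anomalies ⇒ Δg_obs + (0.3086 − 0.04193ρ)·Δh = 0
0.3086 − 0.04193ρ = −Δg_obs/Δh = 0.20094
ρ = (0.3086 − 0.20094) / 0.04193 = 2.57 g/cm³

2.57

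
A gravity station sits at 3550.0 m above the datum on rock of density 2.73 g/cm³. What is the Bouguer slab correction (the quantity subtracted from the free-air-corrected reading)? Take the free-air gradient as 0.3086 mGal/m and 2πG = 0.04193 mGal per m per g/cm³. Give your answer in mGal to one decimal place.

Bouguer slab correction = 0.04193 × 2.73 × 3550.0 = 406.4 mGal

406.4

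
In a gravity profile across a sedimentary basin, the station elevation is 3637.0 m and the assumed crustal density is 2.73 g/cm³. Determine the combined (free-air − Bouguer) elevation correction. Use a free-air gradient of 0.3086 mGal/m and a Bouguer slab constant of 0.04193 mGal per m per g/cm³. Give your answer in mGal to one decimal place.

Combined gradient = 0.3086 − 0.04193 × 2.73 = 0.1941311 mGal/m
Combined elevation correction = 0.1941311 × 3637.0 = 706.1 mGal

706.1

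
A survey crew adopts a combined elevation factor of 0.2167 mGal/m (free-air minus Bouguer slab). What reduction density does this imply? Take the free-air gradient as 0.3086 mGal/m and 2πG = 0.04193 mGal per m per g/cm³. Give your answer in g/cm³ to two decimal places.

2.19

0.2167 = 0.3086 − 0.04193 × ρ
ρ = (0.3086 − 0.2167) / 0.04193 = 2.19 g/cm³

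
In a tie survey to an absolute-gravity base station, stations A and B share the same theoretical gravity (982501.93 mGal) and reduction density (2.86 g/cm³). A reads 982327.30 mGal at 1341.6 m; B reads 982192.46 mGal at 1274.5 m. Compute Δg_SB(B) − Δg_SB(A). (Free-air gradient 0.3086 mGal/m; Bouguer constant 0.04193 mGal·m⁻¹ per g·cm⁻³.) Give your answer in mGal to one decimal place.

Δg_SB(A) = 982327.30 − 982501.93 + 0.3086×1341.6 − 0.04193×2.86×1341.6 = 78.50 mGal
Δg_SB(B) = 982192.46 − 982501.93 + 0.3086×1274.5 − 0.04193×2.86×1274.5 = -69.00 mGal
Difference = -69.00 − (78.50) = -147.50 mGal

-147.5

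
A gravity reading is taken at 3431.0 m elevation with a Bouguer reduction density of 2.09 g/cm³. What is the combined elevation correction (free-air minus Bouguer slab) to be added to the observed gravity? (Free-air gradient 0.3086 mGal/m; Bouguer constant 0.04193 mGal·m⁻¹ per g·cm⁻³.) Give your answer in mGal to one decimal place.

Combined gradient = 0.3086 − 0.04193 × 2.09 = 0.2209663 mGal/m
Combined elevation correction = 0.2209663 × 3431.0 = 758.1 mGal

758.1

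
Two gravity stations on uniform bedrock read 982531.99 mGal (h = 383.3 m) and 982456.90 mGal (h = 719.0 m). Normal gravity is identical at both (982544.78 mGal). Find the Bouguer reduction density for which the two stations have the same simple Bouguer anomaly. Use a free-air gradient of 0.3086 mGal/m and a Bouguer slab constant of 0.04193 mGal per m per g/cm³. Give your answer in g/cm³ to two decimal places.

Δg_obs = 982456.90 − 982531.99 = -75.09 mGal over Δh = 719.0 − 383.3 = 335.7 m
Equal Bouguer anomalies ⇒ Δg_obs + (0.3086 − 0.04193ρ)·Δh = 0
0.3086 − 0.04193ρ = −Δg_obs/Δh = 0.22368
ρ = (0.3086 − 0.22368) / 0.04193 = 2.03 g/cm³

2.03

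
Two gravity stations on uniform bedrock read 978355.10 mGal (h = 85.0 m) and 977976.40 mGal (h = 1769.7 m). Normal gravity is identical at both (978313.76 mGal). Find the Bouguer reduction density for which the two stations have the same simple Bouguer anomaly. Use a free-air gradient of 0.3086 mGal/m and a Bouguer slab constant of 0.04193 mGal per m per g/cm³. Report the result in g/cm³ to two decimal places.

Δg_obs = 977976.40 − 978355.10 = -378.70 mGal over Δh = 1769.7 − 85.0 = 1684.7 m
Equal Bouguer anomalies ⇒ Δg_obs + (0.3086 − 0.04193ρ)·Δh = 0
0.3086 − 0.04193ρ = −Δg_obs/Δh = 0.22479
ρ = (0.3086 − 0.22479) / 0.04193 = 2.00 g/cm³

2.00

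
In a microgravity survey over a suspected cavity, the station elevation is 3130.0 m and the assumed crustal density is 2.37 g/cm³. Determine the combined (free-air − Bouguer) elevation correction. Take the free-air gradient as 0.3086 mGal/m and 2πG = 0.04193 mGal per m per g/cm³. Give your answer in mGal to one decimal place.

Combined gradient = 0.3086 − 0.04193 × 2.37 = 0.2092259 mGal/m
Combined elevation correction = 0.2092259 × 3130.0 = 654.9 mGal

654.9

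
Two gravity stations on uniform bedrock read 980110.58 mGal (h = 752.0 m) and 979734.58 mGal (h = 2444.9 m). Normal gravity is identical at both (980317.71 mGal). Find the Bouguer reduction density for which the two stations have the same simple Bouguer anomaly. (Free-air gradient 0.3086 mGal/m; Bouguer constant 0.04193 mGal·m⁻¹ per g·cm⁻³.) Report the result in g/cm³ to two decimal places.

2.06

Δg_obs = 979734.58 − 980110.58 = -376.00 mGal over Δh = 2444.9 − 752.0 = 1692.9 m
Equal Bouguer anomalies ⇒ Δg_obs + (0.3086 − 0.04193ρ)·Δh = 0
0.3086 − 0.04193ρ = −Δg_obs/Δh = 0.22210
ρ = (0.3086 − 0.22210) / 0.04193 = 2.06 g/cm³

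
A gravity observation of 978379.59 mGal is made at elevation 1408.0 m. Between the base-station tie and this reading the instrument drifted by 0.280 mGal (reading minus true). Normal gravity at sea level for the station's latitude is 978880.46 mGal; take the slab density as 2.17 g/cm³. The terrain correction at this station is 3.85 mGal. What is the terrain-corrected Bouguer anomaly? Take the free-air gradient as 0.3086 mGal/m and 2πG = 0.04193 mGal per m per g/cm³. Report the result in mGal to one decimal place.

-190.9

Drift-corrected reading = 978379.59 − (0.280) = 978379.310 mGal
Free-air correction = 0.3086 × 1408.0 = 434.51 mGal
Free-air anomaly = 978379.310 − 978880.46 + (434.51) = -66.640 mGal
Bouguer slab correction = 0.04193 × 2.17 × 1408.0 = 128.11 mGal
Simple Bouguer anomaly = -66.640 − (128.11) = -194.750 mGal
Complete Bouguer anomaly = -194.750 + 3.85 = -190.900 mGal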